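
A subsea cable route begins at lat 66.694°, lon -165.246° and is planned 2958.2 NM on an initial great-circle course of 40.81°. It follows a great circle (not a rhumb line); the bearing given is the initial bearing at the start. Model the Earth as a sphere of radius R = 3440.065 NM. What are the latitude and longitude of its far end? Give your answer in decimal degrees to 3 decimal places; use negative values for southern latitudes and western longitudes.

latitude 55.708°, longitude -46.773°

δ = 2958.2/3440.065 = 0.859926 rad (49.2701°).
Converting: φ₁ = 1.164030 rad, θ = 0.712269 rad.
sin φ₂ = sin φ₁ cos δ + cos φ₁ sin δ cos θ = (0.918405)(0.652494) + (0.395642)(0.757794)(0.756881) = 0.826178
φ₂ = asin(0.826178) = 0.972289 rad = 55.708°.
For the longitude increment, Δλ = atan2( sin θ sin δ cos φ₁, cos δ − sin φ₁ sin φ₂ ) = atan2(0.195945, -0.106272) = 118.473°.
λ₂ = λ₁ + Δλ = -46.773°.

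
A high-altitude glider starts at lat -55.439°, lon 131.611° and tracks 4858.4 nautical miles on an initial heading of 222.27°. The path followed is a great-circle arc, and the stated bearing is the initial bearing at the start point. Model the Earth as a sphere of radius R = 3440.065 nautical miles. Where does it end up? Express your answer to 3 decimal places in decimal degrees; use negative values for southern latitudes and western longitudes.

Central angle δ = d/R = 1.412299 rad.
With φ₁ = -55.439° = -0.967593 rad and θ = 222.27° = 3.879343 rad:
Applying the spherical law of cosines for sides, sin φ₂ = sin φ₁ cos δ + cos φ₁ sin δ cos θ = -0.544499, so φ₂ = -32.990°.
For the longitude increment, Δλ = atan2( sin θ sin δ cos φ₁, cos δ − sin φ₁ sin φ₂ ) = atan2(-0.376786, -0.290573) = -127.639°.
λ₂ = 131.611° + -127.639° = 3.972°.

latitude -32.990°, longitude 3.972°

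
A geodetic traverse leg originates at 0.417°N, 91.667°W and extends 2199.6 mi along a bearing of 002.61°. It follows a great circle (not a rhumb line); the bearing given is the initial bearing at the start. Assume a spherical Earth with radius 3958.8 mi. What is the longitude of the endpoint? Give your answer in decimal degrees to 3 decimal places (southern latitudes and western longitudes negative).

longitude -90.040°

Angular distance δ = d/R = 2199.6 / 3958.8 = 0.555623 rad.
With φ₁ = 0.417° = 0.007278 rad and θ = 2.61° = 0.045553 rad:
Destination latitude: φ₂ = arcsin( sin φ₁ cos δ + cos φ₁ sin δ cos θ ) = arcsin(0.533095) = 32.215°.
Then Δλ = atan2(0.024019, 0.845692) = 0.028394 rad, from sin θ sin δ cos φ₁ over cos δ − sin φ₁ sin φ₂.
λ₂ = -91.667° + 1.627° = -90.040°.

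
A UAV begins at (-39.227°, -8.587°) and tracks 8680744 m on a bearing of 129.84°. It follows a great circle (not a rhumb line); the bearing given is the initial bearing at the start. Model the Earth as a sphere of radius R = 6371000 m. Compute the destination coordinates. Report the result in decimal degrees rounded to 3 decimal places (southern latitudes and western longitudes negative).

δ = 8680744/6371000 = 1.362540 rad (78.0678°).
Converting: φ₁ = -0.684640 rad, θ = 2.266136 rad.
Destination latitude: φ₂ = arcsin( sin φ₁ cos δ + cos φ₁ sin δ cos θ ) = arcsin(-0.616301) = -38.047°.
Then Δλ = atan2(0.581950, -0.182991) = 1.875453 rad, from sin θ sin δ cos φ₁ over cos δ − sin φ₁ sin φ₂.
Hence λ₂ = -8.587° + 107.456° = 98.869°.

latitude -38.047°, longitude 98.869°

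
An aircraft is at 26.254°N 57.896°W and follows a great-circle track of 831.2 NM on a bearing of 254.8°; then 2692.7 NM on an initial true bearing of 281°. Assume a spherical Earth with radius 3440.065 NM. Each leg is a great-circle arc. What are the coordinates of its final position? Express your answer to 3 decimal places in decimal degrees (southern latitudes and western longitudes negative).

latitude 22.921°, longitude -121.039°

Apply the spherical direct solution leg by leg, carrying full precision between legs.
Leg 1: from (26.254°, -57.896°), δ = 831.2/3440.065 = 0.241623 rad, θ = 254.8° → φ = 21.915°, λ = -72.308°.
Leg 2: from (21.915°, -72.308°), δ = 2692.7/3440.065 = 0.782747 rad, θ = 281° → φ = 22.921°, λ = -121.039°.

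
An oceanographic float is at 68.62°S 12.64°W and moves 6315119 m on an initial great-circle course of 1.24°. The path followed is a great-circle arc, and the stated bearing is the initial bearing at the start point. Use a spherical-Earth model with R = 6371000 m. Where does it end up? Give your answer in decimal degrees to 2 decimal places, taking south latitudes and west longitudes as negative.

The arc subtends δ = 6315119/6371000 = 0.991229 rad at the centre.
Start latitude φ₁ = -1.197645 rad; initial bearing θ = 0.021642 rad.
Applying the spherical law of cosines for sides, sin φ₂ = sin φ₁ cos δ + cos φ₁ sin δ cos θ = -0.205025, so φ₂ = -11.83°.
Δλ = atan2( sin θ sin δ cos φ₁ , cos δ − sin φ₁ sin φ₂ ) = atan2(0.006601, 0.356746) = 0.018501 rad = 1.06°.
λ₂ = -12.64° + 1.06° = -11.58°.

latitude -11.83°, longitude -11.58°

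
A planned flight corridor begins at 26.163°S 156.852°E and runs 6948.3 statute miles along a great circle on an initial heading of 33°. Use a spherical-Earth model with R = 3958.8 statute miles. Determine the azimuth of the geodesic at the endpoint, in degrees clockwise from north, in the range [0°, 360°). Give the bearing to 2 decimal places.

final bearing 58.85°

δ = 6948.3/3958.8 = 1.755153 rad (100.5629°).
With φ₁ = -26.163° = -0.456630 rad and θ = 33° = 0.575959 rad:
Destination latitude: φ₂ = arcsin( sin φ₁ cos δ + cos φ₁ sin δ cos θ ) = arcsin(0.820816) = 55.167°.
Then Δλ = atan2(0.480553, 0.178605) = 1.214953 rad, from sin θ sin δ cos φ₁ over cos δ − sin φ₁ sin φ₂.
λ₂ = 156.852° + 69.612° = 226.464°, normalized to (−180°, 180°] → -133.536°.
The forward bearing on arrival equals the back-azimuth from the destination plus 180°.
Back-azimuth from P₂ (55.17°, -133.54°) to P₁ (-26.16°, 156.85°), with Δλ' = λ₁ − λ₂ = 290.39°: atan2( sin Δλ' cos φ₁ , cos φ₂ sin φ₁ − sin φ₂ cos φ₁ cos Δλ' ) = 238.85°.
Final bearing = (238.85° + 180°) mod 360° = 58.85°.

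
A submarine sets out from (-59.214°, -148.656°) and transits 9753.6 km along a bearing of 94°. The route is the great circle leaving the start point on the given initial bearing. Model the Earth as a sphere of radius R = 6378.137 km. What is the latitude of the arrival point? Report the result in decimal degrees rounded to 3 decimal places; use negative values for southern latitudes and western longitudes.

Angular distance δ = d/R = 9753.6 / 6378.137 = 1.529224 rad.
With φ₁ = -59.214° = -1.033479 rad and θ = 94° = 1.640609 rad:
sin φ₂ = sin φ₁ cos δ + cos φ₁ sin δ cos θ = (-0.859085)(0.041560) + (0.511833)(0.999136)(-0.069756) = -0.071377
φ₂ = asin(-0.071377) = -0.071437 rad = -4.093°.
Then Δλ = atan2(0.510145, -0.019758) = 1.609508 rad, from sin θ sin δ cos φ₁ over cos δ − sin φ₁ sin φ₂.
λ₂ = -148.656° + 92.218° = -56.438°.

latitude -4.093°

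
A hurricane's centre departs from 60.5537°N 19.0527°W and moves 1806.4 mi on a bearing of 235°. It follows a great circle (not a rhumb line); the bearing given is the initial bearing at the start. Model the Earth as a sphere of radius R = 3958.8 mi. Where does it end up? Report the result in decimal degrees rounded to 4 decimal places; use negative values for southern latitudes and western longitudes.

latitude 41.1077°, longitude -47.6752°

The arc subtends δ = 1806.4/3958.8 = 0.456300 rad at the centre.
With φ₁ = 60.5537° = 1.056861 rad and θ = 235° = 4.101524 rad:
Destination latitude: φ₂ = arcsin( sin φ₁ cos δ + cos φ₁ sin δ cos θ ) = arcsin(0.657476) = 41.1077°.
Δλ = atan2( sin θ sin δ cos φ₁ , cos δ − sin φ₁ sin φ₂ ) = atan2(-0.177442, 0.325148) = -0.499558 rad = -28.6225°.
λ₂ = λ₁ + Δλ = -47.6752°.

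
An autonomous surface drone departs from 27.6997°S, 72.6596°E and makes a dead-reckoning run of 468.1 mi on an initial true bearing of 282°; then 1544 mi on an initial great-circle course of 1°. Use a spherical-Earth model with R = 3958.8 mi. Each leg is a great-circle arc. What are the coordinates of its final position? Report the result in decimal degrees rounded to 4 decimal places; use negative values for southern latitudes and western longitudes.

latitude -3.7526°, longitude 65.6584°

Apply the spherical direct solution leg by leg, carrying full precision between legs.
Leg 1: from (-27.6997°, 72.6596°), δ = 468.1/3958.8 = 0.118243 rad, θ = 282° → φ = -26.0960°, λ = 65.2774°.
Leg 2: from (-26.0960°, 65.2774°), δ = 1544/3958.8 = 0.390017 rad, θ = 1° → φ = -3.7526°, λ = 65.6584°.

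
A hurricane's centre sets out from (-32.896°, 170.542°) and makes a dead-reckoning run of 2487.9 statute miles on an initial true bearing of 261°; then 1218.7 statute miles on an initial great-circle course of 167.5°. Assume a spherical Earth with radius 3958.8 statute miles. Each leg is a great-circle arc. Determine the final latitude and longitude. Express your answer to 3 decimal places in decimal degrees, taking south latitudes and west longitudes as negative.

latitude -48.209°, longitude 133.491°

Apply the spherical direct solution leg by leg, carrying full precision between legs.
Leg 1: from (-32.896°, 170.542°), δ = 2487.9/3958.8 = 0.628448 rad, θ = 261° → φ = -31.102°, λ = 127.844°.
Leg 2: from (-31.102°, 127.844°), δ = 1218.7/3958.8 = 0.307846 rad, θ = 167.5° → φ = -48.209°, λ = 133.491°.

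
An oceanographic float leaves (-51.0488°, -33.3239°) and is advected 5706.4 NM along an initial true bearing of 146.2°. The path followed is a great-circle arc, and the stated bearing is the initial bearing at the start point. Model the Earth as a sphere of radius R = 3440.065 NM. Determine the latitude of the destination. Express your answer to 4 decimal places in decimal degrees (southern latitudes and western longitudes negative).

Angular distance δ = d/R = 5706.4 / 3440.065 = 1.658806 rad.
With φ₁ = -51.0488° = -0.890970 rad and θ = 146.2° = 2.551671 rad:
Destination latitude: φ₂ = arcsin( sin φ₁ cos δ + cos φ₁ sin δ cos θ ) = arcsin(-0.452028) = -26.8739°.
Then Δλ = atan2(0.348366, -0.439430) = 2.471277 rad, from sin θ sin δ cos φ₁ over cos δ − sin φ₁ sin φ₂.
Hence λ₂ = -33.3239° + 141.5937° = 108.2698°.

latitude -26.8739°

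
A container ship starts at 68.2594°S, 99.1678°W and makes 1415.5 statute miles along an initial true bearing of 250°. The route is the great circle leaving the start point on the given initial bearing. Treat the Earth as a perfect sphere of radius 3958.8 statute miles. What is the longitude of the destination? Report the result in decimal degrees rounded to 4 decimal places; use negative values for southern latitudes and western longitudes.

longitude -153.5293°

The arc subtends δ = 1415.5/3958.8 = 0.357558 rad at the centre.
Start latitude φ₁ = -1.191351 rad; initial bearing θ = 4.363323 rad.
Destination latitude: φ₂ = arcsin( sin φ₁ cos δ + cos φ₁ sin δ cos θ ) = arcsin(-0.914462) = -66.1294°.
Δλ = atan2( sin θ sin δ cos φ₁ , cos δ − sin φ₁ sin φ₂ ) = atan2(-0.121819, 0.087338) = -0.948787 rad = -54.3615°.
Hence λ₂ = -99.1678° + -54.3615° = -153.5293°.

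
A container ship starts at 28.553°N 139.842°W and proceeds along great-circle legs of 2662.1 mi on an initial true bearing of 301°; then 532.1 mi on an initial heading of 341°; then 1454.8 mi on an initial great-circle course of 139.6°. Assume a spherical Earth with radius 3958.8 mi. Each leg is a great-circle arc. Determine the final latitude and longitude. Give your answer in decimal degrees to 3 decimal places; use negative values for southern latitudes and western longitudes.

Apply the spherical direct solution leg by leg, carrying full precision between legs.
Leg 1: from (28.553°, -139.842°), δ = 2662.1/3958.8 = 0.672451 rad, θ = 301° → φ = 40.974°, λ = 175.151°.
Leg 2: from (40.974°, 175.151°), δ = 532.1/3958.8 = 0.134409 rad, θ = 341° → φ = 48.199°, λ = 171.398°.
Leg 3: from (48.199°, 171.398°), δ = 1454.8/3958.8 = 0.367485 rad, θ = 139.6° → φ = 30.886°, λ = -172.859°.

latitude 30.886°, longitude -172.859°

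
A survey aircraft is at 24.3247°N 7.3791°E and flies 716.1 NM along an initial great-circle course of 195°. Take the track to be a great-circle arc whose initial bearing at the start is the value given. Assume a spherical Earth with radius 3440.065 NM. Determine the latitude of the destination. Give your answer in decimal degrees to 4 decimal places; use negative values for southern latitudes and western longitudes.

δ = 716.1/3440.065 = 0.208165 rad (11.9270°).
With φ₁ = 24.3247° = 0.424546 rad and θ = 195° = 3.403392 rad:
Destination latitude: φ₂ = arcsin( sin φ₁ cos δ + cos φ₁ sin δ cos θ ) = arcsin(0.221114) = 12.7745°.
For the longitude increment, Δλ = atan2( sin θ sin δ cos φ₁, cos δ − sin φ₁ sin φ₂ ) = atan2(-0.048740, 0.887334) = -3.1440°.
Hence λ₂ = 7.3791° + -3.1440° = 4.2351°.

latitude 12.7745°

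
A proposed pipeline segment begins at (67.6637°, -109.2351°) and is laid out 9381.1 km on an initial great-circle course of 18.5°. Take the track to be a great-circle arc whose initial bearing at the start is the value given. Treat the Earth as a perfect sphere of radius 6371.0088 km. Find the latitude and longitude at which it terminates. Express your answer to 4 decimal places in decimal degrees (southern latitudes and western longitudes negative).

latitude 26.7095°, longitude 50.0639°

Central angle δ = d/R = 1.472467 rad.
With φ₁ = 67.6637° = 1.180954 rad and θ = 18.5° = 0.322886 rad:
Destination latitude: φ₂ = arcsin( sin φ₁ cos δ + cos φ₁ sin δ cos θ ) = arcsin(0.449467) = 26.7095°.
For the longitude increment, Δλ = atan2( sin θ sin δ cos φ₁, cos δ − sin φ₁ sin φ₂ ) = atan2(0.120007, -0.317572) = 159.2990°.
Hence λ₂ = -109.2351° + 159.2990° = 50.0639°.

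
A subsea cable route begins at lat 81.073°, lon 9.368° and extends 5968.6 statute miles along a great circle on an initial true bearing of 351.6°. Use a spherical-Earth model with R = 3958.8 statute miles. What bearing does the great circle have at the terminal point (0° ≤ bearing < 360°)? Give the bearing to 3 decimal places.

The arc subtends δ = 5968.6/3958.8 = 1.507679 rad at the centre.
With φ₁ = 81.073° = 1.414991 rad and θ = 351.6° = 6.136578 rad:
Applying the spherical law of cosines for sides, sin φ₂ = sin φ₁ cos δ + cos φ₁ sin δ cos θ = 0.215517, so φ₂ = 12.446°.
Then Δλ = atan2(-0.022623, -0.149831) = -2.991732 rad, from sin θ sin δ cos φ₁ over cos δ − sin φ₁ sin φ₂.
Hence λ₂ = 9.368° + -171.414° = -162.046°.
The forward bearing on arrival equals the back-azimuth from the destination plus 180°.
Back-azimuth from P₂ (12.446°, -162.046°) to P₁ (81.073°, 9.368°), with Δλ' = λ₁ − λ₂ = 171.414°: atan2( sin Δλ' cos φ₁ , cos φ₂ sin φ₁ − sin φ₂ cos φ₁ cos Δλ' ) = 1.330°.
Final bearing = (1.330° + 180°) mod 360° = 181.330°.

final bearing 181.330°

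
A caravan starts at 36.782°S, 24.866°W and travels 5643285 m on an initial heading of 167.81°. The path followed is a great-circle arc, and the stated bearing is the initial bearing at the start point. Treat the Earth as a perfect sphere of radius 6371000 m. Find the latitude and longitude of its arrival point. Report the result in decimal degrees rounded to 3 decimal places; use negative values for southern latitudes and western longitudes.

The arc subtends δ = 5643285/6371000 = 0.885777 rad at the centre.
Start latitude φ₁ = -0.641967 rad; initial bearing θ = 2.928837 rad.
Applying the spherical law of cosines for sides, sin φ₂ = sin φ₁ cos δ + cos φ₁ sin δ cos θ = -0.985089, so φ₂ = -80.093°.
Δλ = atan2( sin θ sin δ cos φ₁ , cos δ − sin φ₁ sin φ₂ ) = atan2(0.130966, 0.042844) = 1.254628 rad = 71.885°.
λ₂ = λ₁ + Δλ = 47.019°.

latitude -80.093°, longitude 47.019°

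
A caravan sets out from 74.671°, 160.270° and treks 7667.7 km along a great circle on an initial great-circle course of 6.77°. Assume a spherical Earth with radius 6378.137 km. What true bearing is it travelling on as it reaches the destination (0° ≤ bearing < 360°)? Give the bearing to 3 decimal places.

final bearing 177.783°

Angular distance δ = d/R = 7667.7 / 6378.137 = 1.202185 rad.
Start latitude φ₁ = 1.303255 rad; initial bearing θ = 0.118159 rad.
sin φ₂ = sin φ₁ cos δ + cos φ₁ sin δ cos θ = (0.964424)(0.360320) + (0.264361)(0.932829)(0.993027) = 0.592386
φ₂ = asin(0.592386) = 0.634017 rad = 36.326°.
For the longitude increment, Δλ = atan2( sin θ sin δ cos φ₁, cos δ − sin φ₁ sin φ₂ ) = atan2(0.029071, -0.210990) = 172.155°.
λ₂ = 160.270° + 172.155° = 332.425°, normalized to (−180°, 180°] → -27.575°.
The forward bearing on arrival equals the back-azimuth from the destination plus 180°.
Back-azimuth from P₂ (36.326°, -27.575°) to P₁ (74.671°, 160.270°), with Δλ' = λ₁ − λ₂ = 187.845°: atan2( sin Δλ' cos φ₁ , cos φ₂ sin φ₁ − sin φ₂ cos φ₁ cos Δλ' ) = 357.783°.
Final bearing = (357.783° + 180°) mod 360° = 177.783°.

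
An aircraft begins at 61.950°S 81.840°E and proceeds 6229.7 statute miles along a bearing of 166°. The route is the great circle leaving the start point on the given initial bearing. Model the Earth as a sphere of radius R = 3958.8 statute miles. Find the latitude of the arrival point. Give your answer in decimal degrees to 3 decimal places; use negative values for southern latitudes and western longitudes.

δ = 6229.7/3958.8 = 1.573633 rad (90.1626°).
With φ₁ = -61.950° = -1.081231 rad and θ = 166° = 2.897247 rad:
sin φ₂ = sin φ₁ cos δ + cos φ₁ sin δ cos θ = (-0.882538)(-0.002837) + (0.470242)(0.999996)(-0.970296) = -0.453768
φ₂ = asin(-0.453768) = -0.470989 rad = -26.986°.
Δλ = atan2( sin θ sin δ cos φ₁ , cos δ − sin φ₁ sin φ₂ ) = atan2(0.113761, -0.403304) = 2.866663 rad = 164.248°.
λ₂ = 81.840° + 164.248° = 246.088°, normalized to (−180°, 180°] → -113.912°.

latitude -26.986°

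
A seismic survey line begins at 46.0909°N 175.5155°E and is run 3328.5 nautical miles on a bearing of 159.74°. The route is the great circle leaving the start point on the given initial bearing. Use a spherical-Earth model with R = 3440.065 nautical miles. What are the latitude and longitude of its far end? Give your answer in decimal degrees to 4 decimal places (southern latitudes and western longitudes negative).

The arc subtends δ = 3328.5/3440.065 = 0.967569 rad at the centre.
With φ₁ = 46.0909° = 0.804438 rad and θ = 159.74° = 2.787989 rad:
Destination latitude: φ₂ = arcsin( sin φ₁ cos δ + cos φ₁ sin δ cos θ ) = arcsin(-0.127074) = -7.3005°.
Then Δλ = atan2(0.197767, 0.658852) = 0.291611 rad, from sin θ sin δ cos φ₁ over cos δ − sin φ₁ sin φ₂.
λ₂ = 175.5155° + 16.7081° = 192.2236°, normalized to (−180°, 180°] → -167.7764°.

latitude -7.3005°, longitude -167.7764°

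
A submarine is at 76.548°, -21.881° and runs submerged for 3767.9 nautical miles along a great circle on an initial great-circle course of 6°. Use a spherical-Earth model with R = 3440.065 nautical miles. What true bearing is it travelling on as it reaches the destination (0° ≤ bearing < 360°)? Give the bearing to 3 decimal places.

The arc subtends δ = 3767.9/3440.065 = 1.095299 rad at the centre.
With φ₁ = 76.548° = 1.336015 rad and θ = 6° = 0.104720 rad:
Destination latitude: φ₂ = arcsin( sin φ₁ cos δ + cos φ₁ sin δ cos θ ) = arcsin(0.650912) = 40.610°.
Δλ = atan2( sin θ sin δ cos φ₁ , cos δ − sin φ₁ sin φ₂ ) = atan2(0.021619, -0.175274) = 3.018869 rad = 172.968°.
λ₂ = λ₁ + Δλ = 151.087°.
The forward bearing on arrival equals the back-azimuth from the destination plus 180°.
Back-azimuth from P₂ (40.610°, 151.087°) to P₁ (76.548°, -21.881°), with Δλ' = λ₁ − λ₂ = -172.968°: atan2( sin Δλ' cos φ₁ , cos φ₂ sin φ₁ − sin φ₂ cos φ₁ cos Δλ' ) = 358.164°.
Final bearing = (358.164° + 180°) mod 360° = 178.164°.

final bearing 178.164°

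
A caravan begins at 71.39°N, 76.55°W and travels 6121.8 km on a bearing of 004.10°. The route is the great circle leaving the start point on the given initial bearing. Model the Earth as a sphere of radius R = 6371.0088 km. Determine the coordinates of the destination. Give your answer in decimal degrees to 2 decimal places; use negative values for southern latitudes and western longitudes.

latitude 53.49°, longitude 97.80°

Central angle δ = d/R = 0.960884 rad.
Start latitude φ₁ = 1.245991 rad; initial bearing θ = 0.071558 rad.
sin φ₂ = sin φ₁ cos δ + cos φ₁ sin δ cos θ = (0.947713)(0.572796) + (0.319125)(0.819698)(0.997441) = 0.803762
φ₂ = asin(0.803762) = 0.933592 rad = 53.49°.
Δλ = atan2( sin θ sin δ cos φ₁ , cos δ − sin φ₁ sin φ₂ ) = atan2(0.018703, -0.188940) = 3.042926 rad = 174.35°.
Hence λ₂ = -76.55° + 174.35° = 97.80°.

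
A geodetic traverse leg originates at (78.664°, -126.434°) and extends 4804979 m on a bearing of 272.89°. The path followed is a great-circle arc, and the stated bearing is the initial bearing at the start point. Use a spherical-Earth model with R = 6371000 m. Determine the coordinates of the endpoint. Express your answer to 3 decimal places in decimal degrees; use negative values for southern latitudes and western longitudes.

latitude 46.169°, longitude 152.656°

Central angle δ = d/R = 0.754195 rad.
Start latitude φ₁ = 1.372946 rad; initial bearing θ = 4.762829 rad.
Applying the spherical law of cosines for sides, sin φ₂ = sin φ₁ cos δ + cos φ₁ sin δ cos θ = 0.721390, so φ₂ = 46.169°.
Then Δλ = atan2(-0.134415, 0.021506) = -1.412144 rad, from sin θ sin δ cos φ₁ over cos δ − sin φ₁ sin φ₂.
λ₂ = -126.434° + -80.910° = -207.344°, normalized to (−180°, 180°] → 152.656°.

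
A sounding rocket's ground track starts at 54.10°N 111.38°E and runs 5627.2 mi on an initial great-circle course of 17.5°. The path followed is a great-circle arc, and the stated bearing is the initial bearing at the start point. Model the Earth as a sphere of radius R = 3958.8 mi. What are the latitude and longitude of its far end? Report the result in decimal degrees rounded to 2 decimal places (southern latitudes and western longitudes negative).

latitude 42.34°, longitude -92.34°

The arc subtends δ = 5627.2/3958.8 = 1.421441 rad at the centre.
With φ₁ = 54.10° = 0.944223 rad and θ = 17.5° = 0.305433 rad:
Destination latitude: φ₂ = arcsin( sin φ₁ cos δ + cos φ₁ sin δ cos θ ) = arcsin(0.673542) = 42.34°.
For the longitude increment, Δλ = atan2( sin θ sin δ cos φ₁, cos δ − sin φ₁ sin φ₂ ) = atan2(0.174363, -0.396796) = 156.28°.
λ₂ = 111.38° + 156.28° = 267.66°, normalized to (−180°, 180°] → -92.34°.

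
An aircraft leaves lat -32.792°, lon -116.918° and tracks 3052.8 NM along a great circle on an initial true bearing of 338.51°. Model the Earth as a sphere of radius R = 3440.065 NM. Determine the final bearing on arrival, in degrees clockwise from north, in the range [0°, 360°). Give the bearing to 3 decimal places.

The arc subtends δ = 3052.8/3440.065 = 0.887425 rad at the centre.
With φ₁ = -32.792° = -0.572328 rad and θ = 338.51° = 5.908114 rad:
Destination latitude: φ₂ = arcsin( sin φ₁ cos δ + cos φ₁ sin δ cos θ ) = arcsin(0.264591) = 15.343°.
Then Δλ = atan2(-0.238807, 0.774711) = -0.299011 rad, from sin θ sin δ cos φ₁ over cos δ − sin φ₁ sin φ₂.
λ₂ = λ₁ + Δλ = -134.050°.
The forward bearing on arrival equals the back-azimuth from the destination plus 180°.
Back-azimuth from P₂ (15.343°, -134.050°) to P₁ (-32.792°, -116.918°), with Δλ' = λ₁ − λ₂ = 17.132°: atan2( sin Δλ' cos φ₁ , cos φ₂ sin φ₁ − sin φ₂ cos φ₁ cos Δλ' ) = 161.377°.
Final bearing = (161.377° + 180°) mod 360° = 341.377°.

final bearing 341.377°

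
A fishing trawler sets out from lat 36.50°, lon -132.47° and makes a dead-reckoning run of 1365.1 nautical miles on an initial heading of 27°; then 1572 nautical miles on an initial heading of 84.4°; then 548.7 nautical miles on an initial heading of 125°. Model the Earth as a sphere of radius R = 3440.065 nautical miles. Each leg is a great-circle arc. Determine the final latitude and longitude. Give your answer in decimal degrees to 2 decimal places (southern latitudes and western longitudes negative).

Apply the spherical direct solution leg by leg, carrying full precision between legs.
Leg 1: from (36.50°, -132.47°), δ = 1365.1/3440.065 = 0.396824 rad, θ = 27° → φ = 55.63°, λ = -114.36°.
Leg 2: from (55.63°, -114.36°), δ = 1572/3440.065 = 0.456968 rad, θ = 84.4° → φ = 49.91°, λ = -71.37°.
Leg 3: from (49.91°, -71.37°), δ = 548.7/3440.065 = 0.159503 rad, θ = 125° → φ = 44.16°, λ = -60.92°.

latitude 44.16°, longitude -60.92°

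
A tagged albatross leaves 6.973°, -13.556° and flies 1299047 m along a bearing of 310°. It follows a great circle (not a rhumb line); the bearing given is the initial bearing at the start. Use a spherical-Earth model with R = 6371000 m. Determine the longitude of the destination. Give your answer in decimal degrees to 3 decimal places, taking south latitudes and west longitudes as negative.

Central angle δ = d/R = 0.203900 rad.
Start latitude φ₁ = 0.121702 rad; initial bearing θ = 5.410521 rad.
Applying the spherical law of cosines for sides, sin φ₂ = sin φ₁ cos δ + cos φ₁ sin δ cos θ = 0.248082, so φ₂ = 14.364°.
Δλ = atan2( sin θ sin δ cos φ₁ , cos δ − sin φ₁ sin φ₂ ) = atan2(-0.153969, 0.949167) = -0.160814 rad = -9.214°.
Hence λ₂ = -13.556° + -9.214° = -22.770°.

longitude -22.770°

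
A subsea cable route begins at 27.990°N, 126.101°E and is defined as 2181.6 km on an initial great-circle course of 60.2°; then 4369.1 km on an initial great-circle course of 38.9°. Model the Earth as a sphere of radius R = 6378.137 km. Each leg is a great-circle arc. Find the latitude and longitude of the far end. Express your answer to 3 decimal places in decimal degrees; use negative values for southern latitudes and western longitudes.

Apply the spherical direct solution leg by leg, carrying full precision between legs.
Leg 1: from (27.990°, 126.101°), δ = 2181.6/6378.137 = 0.342043 rad, θ = 60.2° → φ = 36.109°, λ = 147.218°.
Leg 2: from (36.109°, 147.218°), δ = 4369.1/6378.137 = 0.685012 rad, θ = 38.9° → φ = 58.668°, λ = -162.959°.

latitude 58.668°, longitude -162.959°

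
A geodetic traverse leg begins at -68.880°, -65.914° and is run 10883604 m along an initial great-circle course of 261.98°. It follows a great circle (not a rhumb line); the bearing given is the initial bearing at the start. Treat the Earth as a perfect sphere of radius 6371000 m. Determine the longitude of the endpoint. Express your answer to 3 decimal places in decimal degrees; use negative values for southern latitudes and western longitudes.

longitude -166.217°

The arc subtends δ = 10883604/6371000 = 1.708304 rad at the centre.
Start latitude φ₁ = -1.202183 rad; initial bearing θ = 4.572414 rad.
Applying the spherical law of cosines for sides, sin φ₂ = sin φ₁ cos δ + cos φ₁ sin δ cos θ = 0.078070, so φ₂ = 4.478°.
For the longitude increment, Δλ = atan2( sin θ sin δ cos φ₁, cos δ − sin φ₁ sin φ₂ ) = atan2(-0.353430, -0.064249) = -100.303°.
Hence λ₂ = -65.914° + -100.303° = -166.217°.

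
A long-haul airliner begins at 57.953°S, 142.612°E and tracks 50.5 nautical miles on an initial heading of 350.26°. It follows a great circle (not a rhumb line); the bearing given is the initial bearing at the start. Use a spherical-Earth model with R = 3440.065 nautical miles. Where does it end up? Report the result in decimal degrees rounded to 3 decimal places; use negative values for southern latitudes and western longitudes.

δ = 50.5/3440.065 = 0.014680 rad (0.8411°).
Start latitude φ₁ = -1.011471 rad; initial bearing θ = 6.113190 rad.
sin φ₂ = sin φ₁ cos δ + cos φ₁ sin δ cos θ = (-0.847613)(0.999892) + (0.530615)(0.014679)(0.985586) = -0.839845
φ₂ = asin(-0.839845) = -0.996998 rad = -57.124°.
Then Δλ = atan2(-0.001318, 0.288029) = -0.004575 rad, from sin θ sin δ cos φ₁ over cos δ − sin φ₁ sin φ₂.
λ₂ = λ₁ + Δλ = 142.350°.

latitude -57.124°, longitude 142.350°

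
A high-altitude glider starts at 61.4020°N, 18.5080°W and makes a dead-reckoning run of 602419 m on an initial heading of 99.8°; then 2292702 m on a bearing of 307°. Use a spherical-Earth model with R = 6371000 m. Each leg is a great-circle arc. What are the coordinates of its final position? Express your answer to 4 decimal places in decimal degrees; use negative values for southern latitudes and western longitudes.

latitude 66.4512°, longitude -52.5131°

Apply the spherical direct solution leg by leg, carrying full precision between legs.
Leg 1: from (61.4020°, -18.5080°), δ = 602419/6371000 = 0.094556 rad, θ = 99.8° → φ = 60.0413°, λ = -7.7706°.
Leg 2: from (60.0413°, -7.7706°), δ = 2292702/6371000 = 0.359865 rad, θ = 307° → φ = 66.4512°, λ = -52.5131°.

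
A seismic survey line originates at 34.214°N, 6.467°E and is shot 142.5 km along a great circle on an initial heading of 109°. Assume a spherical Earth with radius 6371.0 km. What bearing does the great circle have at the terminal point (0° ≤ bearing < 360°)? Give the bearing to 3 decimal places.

Angular distance δ = d/R = 142.5 / 6371 = 0.022367 rad.
With φ₁ = 34.214° = 0.597147 rad and θ = 109° = 1.902409 rad:
Applying the spherical law of cosines for sides, sin φ₂ = sin φ₁ cos δ + cos φ₁ sin δ cos θ = 0.556124, so φ₂ = 33.788°.
Δλ = atan2( sin θ sin δ cos φ₁ , cos δ − sin φ₁ sin φ₂ ) = atan2(0.017487, 0.687050) = 0.025447 rad = 1.458°.
Hence λ₂ = 6.467° + 1.458° = 7.925°.
The forward bearing on arrival equals the back-azimuth from the destination plus 180°.
Back-azimuth from P₂ (33.788°, 7.925°) to P₁ (34.214°, 6.467°), with Δλ' = λ₁ − λ₂ = -1.458°: atan2( sin Δλ' cos φ₁ , cos φ₂ sin φ₁ − sin φ₂ cos φ₁ cos Δλ' ) = 289.815°.
Final bearing = (289.815° + 180°) mod 360° = 109.815°.

final bearing 109.815°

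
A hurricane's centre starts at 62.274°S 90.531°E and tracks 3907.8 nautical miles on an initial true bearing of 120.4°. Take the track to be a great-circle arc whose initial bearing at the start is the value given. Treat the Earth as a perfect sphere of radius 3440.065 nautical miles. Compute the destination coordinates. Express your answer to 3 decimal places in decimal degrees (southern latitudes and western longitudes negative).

δ = 3907.8/3440.065 = 1.135967 rad (65.0861°).
With φ₁ = -62.274° = -1.086886 rad and θ = 120.4° = 2.101376 rad:
sin φ₂ = sin φ₁ cos δ + cos φ₁ sin δ cos θ = (-0.885183)(0.421256) + (0.465244)(0.906942)(-0.506034) = -0.586409
φ₂ = asin(-0.586409) = -0.626618 rad = -35.903°.
Δλ = atan2( sin θ sin δ cos φ₁ , cos δ − sin φ₁ sin φ₂ ) = atan2(0.363937, -0.097823) = 1.833381 rad = 105.045°.
λ₂ = 90.531° + 105.045° = 195.576°, normalized to (−180°, 180°] → -164.424°.

latitude -35.903°, longitude -164.424°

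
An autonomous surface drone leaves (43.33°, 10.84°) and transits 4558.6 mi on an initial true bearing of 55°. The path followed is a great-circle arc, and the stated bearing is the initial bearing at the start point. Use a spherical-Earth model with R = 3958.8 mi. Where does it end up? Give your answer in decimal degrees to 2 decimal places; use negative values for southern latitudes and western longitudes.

latitude 41.33°, longitude 105.68°

Angular distance δ = d/R = 4558.6 / 3958.8 = 1.151511 rad.
With φ₁ = 43.33° = 0.756251 rad and θ = 55° = 0.959931 rad:
Destination latitude: φ₂ = arcsin( sin φ₁ cos δ + cos φ₁ sin δ cos θ ) = arcsin(0.660444) = 41.33°.
Then Δλ = atan2(0.544249, -0.046088) = 1.655277 rad, from sin θ sin δ cos φ₁ over cos δ − sin φ₁ sin φ₂.
λ₂ = λ₁ + Δλ = 105.68°.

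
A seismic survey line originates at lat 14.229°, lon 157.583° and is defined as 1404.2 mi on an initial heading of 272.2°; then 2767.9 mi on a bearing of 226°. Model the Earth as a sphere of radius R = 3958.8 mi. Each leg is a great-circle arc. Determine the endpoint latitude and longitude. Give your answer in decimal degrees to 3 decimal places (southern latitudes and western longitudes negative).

latitude -14.319°, longitude 108.075°

Apply the spherical direct solution leg by leg, carrying full precision between legs.
Leg 1: from (14.229°, 157.583°), δ = 1404.2/3958.8 = 0.354703 rad, θ = 272.2° → φ = 14.089°, λ = 136.617°.
Leg 2: from (14.089°, 136.617°), δ = 2767.9/3958.8 = 0.699177 rad, θ = 226° → φ = -14.319°, λ = 108.075°.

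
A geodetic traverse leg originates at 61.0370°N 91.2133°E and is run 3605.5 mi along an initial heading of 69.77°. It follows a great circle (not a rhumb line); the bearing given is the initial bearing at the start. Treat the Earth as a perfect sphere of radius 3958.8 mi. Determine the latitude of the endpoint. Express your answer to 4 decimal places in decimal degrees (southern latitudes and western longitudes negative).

latitude 41.9700°

Angular distance δ = d/R = 3605.5 / 3958.8 = 0.910756 rad.
Converting: φ₁ = 1.065297 rad, θ = 1.217716 rad.
sin φ₂ = sin φ₁ cos δ + cos φ₁ sin δ cos θ = (0.874933)(0.613149) + (0.484245)(0.789967)(0.345790) = 0.668741
φ₂ = asin(0.668741) = 0.732515 rad = 41.9700°.
For the longitude increment, Δλ = atan2( sin θ sin δ cos φ₁, cos δ − sin φ₁ sin φ₂ ) = atan2(0.358940, 0.028045) = 85.5324°.
Hence λ₂ = 91.2133° + 85.5324° = 176.7457°.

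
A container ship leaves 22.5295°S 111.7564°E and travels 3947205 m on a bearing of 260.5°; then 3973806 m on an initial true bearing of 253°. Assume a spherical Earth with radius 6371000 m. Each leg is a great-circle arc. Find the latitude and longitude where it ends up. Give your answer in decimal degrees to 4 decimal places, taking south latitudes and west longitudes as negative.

latitude -28.7857°, longitude 33.4818°

Apply the spherical direct solution leg by leg, carrying full precision between legs.
Leg 1: from (-22.5295°, 111.7564°), δ = 3947205/6371000 = 0.619558 rad, θ = 260.5° → φ = -23.6074°, λ = 73.0728°.
Leg 2: from (-23.6074°, 73.0728°), δ = 3973806/6371000 = 0.623733 rad, θ = 253° → φ = -28.7857°, λ = 33.4818°.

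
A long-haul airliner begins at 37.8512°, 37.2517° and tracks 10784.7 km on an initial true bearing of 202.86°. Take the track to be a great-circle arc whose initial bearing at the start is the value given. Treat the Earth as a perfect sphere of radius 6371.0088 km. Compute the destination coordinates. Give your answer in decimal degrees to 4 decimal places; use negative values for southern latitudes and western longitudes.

latitude -52.8300°, longitude -2.4066°

Angular distance δ = d/R = 10784.7 / 6371.0088 = 1.692777 rad.
With φ₁ = 37.8512° = 0.660628 rad and θ = 202.86° = 3.540575 rad:
Destination latitude: φ₂ = arcsin( sin φ₁ cos δ + cos φ₁ sin δ cos θ ) = arcsin(-0.796846) = -52.8300°.
Then Δλ = atan2(-0.304468, 0.367276) = -0.692169 rad, from sin θ sin δ cos φ₁ over cos δ − sin φ₁ sin φ₂.
λ₂ = 37.2517° + -39.6583° = -2.4066°.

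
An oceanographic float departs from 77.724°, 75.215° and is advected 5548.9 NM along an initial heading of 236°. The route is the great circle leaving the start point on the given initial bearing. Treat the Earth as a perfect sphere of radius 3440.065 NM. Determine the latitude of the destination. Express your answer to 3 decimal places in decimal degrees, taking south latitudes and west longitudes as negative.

latitude -9.209°

The arc subtends δ = 5548.9/3440.065 = 1.613022 rad at the centre.
Converting: φ₁ = 1.356540 rad, θ = 4.118977 rad.
Destination latitude: φ₂ = arcsin( sin φ₁ cos δ + cos φ₁ sin δ cos θ ) = arcsin(-0.160038) = -9.209°.
Δλ = atan2( sin θ sin δ cos φ₁ , cos δ − sin φ₁ sin φ₂ ) = atan2(-0.176114, 0.114166) = -0.995652 rad = -57.047°.
λ₂ = 75.215° + -57.047° = 18.168°.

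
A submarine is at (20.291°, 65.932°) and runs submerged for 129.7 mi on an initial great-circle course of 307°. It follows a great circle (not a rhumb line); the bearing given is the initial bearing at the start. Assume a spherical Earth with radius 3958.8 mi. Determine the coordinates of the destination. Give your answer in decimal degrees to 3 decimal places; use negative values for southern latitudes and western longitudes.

latitude 21.413°, longitude 64.322°

Central angle δ = d/R = 0.032762 rad.
Converting: φ₁ = 0.354145 rad, θ = 5.358161 rad.
Applying the spherical law of cosines for sides, sin φ₂ = sin φ₁ cos δ + cos φ₁ sin δ cos θ = 0.365092, so φ₂ = 21.413°.
Then Δλ = atan2(-0.024537, 0.872854) = -0.028104 rad, from sin θ sin δ cos φ₁ over cos δ − sin φ₁ sin φ₂.
λ₂ = λ₁ + Δλ = 64.322°.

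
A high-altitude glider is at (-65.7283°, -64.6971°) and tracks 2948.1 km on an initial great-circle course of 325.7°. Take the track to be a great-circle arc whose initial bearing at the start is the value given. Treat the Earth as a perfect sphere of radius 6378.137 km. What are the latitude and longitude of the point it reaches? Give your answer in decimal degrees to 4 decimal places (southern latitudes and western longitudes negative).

δ = 2948.1/6378.137 = 0.462220 rad (26.4832°).
With φ₁ = -65.7283° = -1.147175 rad and θ = 325.7° = 5.684537 rad:
Applying the spherical law of cosines for sides, sin φ₂ = sin φ₁ cos δ + cos φ₁ sin δ cos θ = -0.664516, so φ₂ = -41.6452°.
Δλ = atan2( sin θ sin δ cos φ₁ , cos δ − sin φ₁ sin φ₂ ) = atan2(-0.103299, 0.289288) = -0.342969 rad = -19.6507°.
λ₂ = -64.6971° + -19.6507° = -84.3478°.

latitude -41.6452°, longitude -84.3478°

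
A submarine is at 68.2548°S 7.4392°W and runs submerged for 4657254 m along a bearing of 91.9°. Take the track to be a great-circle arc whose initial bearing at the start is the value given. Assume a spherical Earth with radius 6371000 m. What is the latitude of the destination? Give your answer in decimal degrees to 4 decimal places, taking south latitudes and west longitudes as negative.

latitude -44.4049°

The arc subtends δ = 4657254/6371000 = 0.731008 rad at the centre.
Converting: φ₁ = -1.191271 rad, θ = 1.603958 rad.
Applying the spherical law of cosines for sides, sin φ₂ = sin φ₁ cos δ + cos φ₁ sin δ cos θ = -0.699724, so φ₂ = -44.4049°.
For the longitude increment, Δλ = atan2( sin θ sin δ cos φ₁, cos δ − sin φ₁ sin φ₂ ) = atan2(0.247204, 0.094570) = 69.0653°.
Hence λ₂ = -7.4392° + 69.0653° = 61.6261°.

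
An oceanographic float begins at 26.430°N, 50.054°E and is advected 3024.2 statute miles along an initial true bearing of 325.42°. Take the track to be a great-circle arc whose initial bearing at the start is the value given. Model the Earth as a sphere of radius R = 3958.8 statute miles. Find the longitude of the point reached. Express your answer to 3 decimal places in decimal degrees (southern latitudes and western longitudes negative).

The arc subtends δ = 3024.2/3958.8 = 0.763918 rad at the centre.
Start latitude φ₁ = 0.461291 rad; initial bearing θ = 5.679650 rad.
Destination latitude: φ₂ = arcsin( sin φ₁ cos δ + cos φ₁ sin δ cos θ ) = arcsin(0.831441) = 56.247°.
Δλ = atan2( sin θ sin δ cos φ₁ , cos δ − sin φ₁ sin φ₂ ) = atan2(-0.351575, 0.352053) = -0.784718 rad = -44.961°.
λ₂ = λ₁ + Δλ = 5.093°.

longitude 5.093°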